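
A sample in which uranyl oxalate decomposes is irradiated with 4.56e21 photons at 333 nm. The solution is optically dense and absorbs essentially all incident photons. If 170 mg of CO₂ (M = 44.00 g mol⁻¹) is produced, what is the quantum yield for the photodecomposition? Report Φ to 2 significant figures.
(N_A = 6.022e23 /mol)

Product: 170 mg / 44.00 g mol⁻¹ = 0.003864 mol.
Moles of photons: 4.56e21 / 6.022e23 = 0.007572 mol.
Φ = 0.003864 mol / 0.007572 mol photons = 0.51.

Φ = 0.51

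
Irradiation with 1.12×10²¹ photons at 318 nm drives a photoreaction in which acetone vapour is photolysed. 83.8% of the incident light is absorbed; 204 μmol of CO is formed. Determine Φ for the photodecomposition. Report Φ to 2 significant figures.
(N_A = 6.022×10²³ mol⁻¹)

Φ = 0.13

Product: 204 μmol = 2.04×10⁻⁴ mol.
Moles of photons: 1.12×10²¹ / 6.022×10²³ = 0.001860 mol.
Photons absorbed: 0.838 × 0.001860 = 0.001559 mol.
Φ = 2.04×10⁻⁴ mol / 0.001559 mol photons = 0.13.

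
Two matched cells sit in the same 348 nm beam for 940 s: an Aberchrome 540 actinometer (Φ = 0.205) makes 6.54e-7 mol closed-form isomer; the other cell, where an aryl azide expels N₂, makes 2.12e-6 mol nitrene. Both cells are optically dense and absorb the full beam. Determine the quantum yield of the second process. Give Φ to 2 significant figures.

Photons absorbed by the actinometer: 6.54e-7 / 0.205 = 3.190e-6 mol.
Φ(unknown) = 2.12e-6 / 3.190e-6 = 0.66.

Φ = 0.66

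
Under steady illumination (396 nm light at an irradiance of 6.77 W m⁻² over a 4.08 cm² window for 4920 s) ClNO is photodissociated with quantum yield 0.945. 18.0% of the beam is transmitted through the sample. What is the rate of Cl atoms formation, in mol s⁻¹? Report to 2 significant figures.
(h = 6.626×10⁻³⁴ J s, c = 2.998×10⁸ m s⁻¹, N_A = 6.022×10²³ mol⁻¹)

Photon energy at 396 nm: hc/λ = (6.626×10⁻³⁴)(2.998×10⁸)/(396×10⁻⁹) = 5.016×10⁻¹⁹ J.
Energy delivered: (6.77 W m⁻²)(4.08×10⁻⁴ m²)(4920 s) = 13.59 J.
Photons incident: 13.59 / 5.016×10⁻¹⁹ = 2.709×10¹⁹, i.e. 2.709×10¹⁹/6.022×10²³ = 4.499×10⁻⁵ mol.
Fraction absorbed: 1 − 18.0/100 = 0.8200.
Photons absorbed: 0.8200 × 4.499×10⁻⁵ = 3.689×10⁻⁵ mol.
Product formed: 0.945 × 3.689×10⁻⁵ = 3.486×10⁻⁵ mol.
Rate: 3.486×10⁻⁵ / 4920 s = 7.1×10⁻⁹ mol s⁻¹.

7.1×10⁻⁹ mol s⁻¹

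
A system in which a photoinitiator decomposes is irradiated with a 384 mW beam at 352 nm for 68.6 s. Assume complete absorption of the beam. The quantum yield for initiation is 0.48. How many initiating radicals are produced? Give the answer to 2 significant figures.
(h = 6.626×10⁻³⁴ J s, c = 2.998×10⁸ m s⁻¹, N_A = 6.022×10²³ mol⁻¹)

Photon energy at 352 nm: hc/λ = (6.626×10⁻³⁴)(2.998×10⁸)/(352×10⁻⁹) = 5.643×10⁻¹⁹ J.
Energy delivered: (384 mW)(68.6 s) = 26.34 J.
Photons incident: 26.34 / 5.643×10⁻¹⁹ = 4.668×10¹⁹, i.e. 4.668×10¹⁹/6.022×10²³ = 7.752×10⁻⁵ mol.
Product: Φ × n_abs = 0.48 × 7.752×10⁻⁵ = 3.721×10⁻⁵ mol.
As a count: 3.721×10⁻⁵ × 6.022×10²³ = 2.2×10¹⁹.

2.2×10¹⁹ initiating radicals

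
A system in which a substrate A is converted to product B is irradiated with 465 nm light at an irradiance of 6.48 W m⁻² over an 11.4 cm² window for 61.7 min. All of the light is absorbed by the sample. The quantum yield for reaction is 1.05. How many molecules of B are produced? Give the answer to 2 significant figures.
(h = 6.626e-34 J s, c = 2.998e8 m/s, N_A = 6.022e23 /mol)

6.7e19 molecules

Photon energy at 465 nm: hc/λ = (6.626e-34)(2.998e8)/(465e-9) = 4.272e-19 J.
Energy delivered: (6.48 W m⁻²)(11.4e-4 m²)(3702 s) = 27.35 J.
Photons incident: 27.35 / 4.272e-19 = 6.402e19, i.e. 6.402e19/6.022e23 = 1.063e-4 mol.
Product: Φ × n_abs = 1.05 × 1.063e-4 = 1.116e-4 mol.
As a count: 1.116e-4 × 6.022e23 = 6.7e19.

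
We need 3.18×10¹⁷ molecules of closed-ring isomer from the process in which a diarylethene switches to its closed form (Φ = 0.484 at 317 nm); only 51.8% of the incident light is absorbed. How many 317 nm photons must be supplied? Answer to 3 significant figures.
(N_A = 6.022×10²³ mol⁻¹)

1.27×10¹⁸ photons

Product: 3.18×10¹⁷ / 6.022×10²³ = 5.281×10⁻⁷ mol.
Photons that must be absorbed: 5.281×10⁻⁷ / 0.484 = 1.091×10⁻⁶ mol.
Incident photons needed: 1.091×10⁻⁶ / 0.518 = 2.106×10⁻⁶ mol.
Photon count: 2.106×10⁻⁶ × 6.022×10²³ = 1.27×10¹⁸.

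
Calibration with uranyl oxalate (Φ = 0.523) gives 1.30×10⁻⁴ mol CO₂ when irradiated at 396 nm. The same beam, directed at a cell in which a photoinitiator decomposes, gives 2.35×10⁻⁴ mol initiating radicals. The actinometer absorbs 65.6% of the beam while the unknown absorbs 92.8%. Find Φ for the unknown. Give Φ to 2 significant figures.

Φ = 0.67

Photons absorbed by the actinometer: 1.30×10⁻⁴ / 0.523 = 2.486×10⁻⁴ mol.
Incident flux: 2.486×10⁻⁴ / 0.656 = 3.790×10⁻⁴ einstein.
Absorbed by unknown: 0.928 × 3.790×10⁻⁴ = 3.517×10⁻⁴ mol.
Φ(unknown) = 2.35×10⁻⁴ / 3.517×10⁻⁴ = 0.67.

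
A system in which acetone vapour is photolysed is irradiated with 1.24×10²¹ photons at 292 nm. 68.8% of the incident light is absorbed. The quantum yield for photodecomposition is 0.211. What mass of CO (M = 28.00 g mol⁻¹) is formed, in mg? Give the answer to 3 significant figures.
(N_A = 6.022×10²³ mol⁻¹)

Moles of photons: 1.24×10²¹ / 6.022×10²³ = 0.002059 mol.
Photons absorbed: 0.688 × 0.002059 = 0.001417 mol.
Product: Φ × n_abs = 0.211 × 0.001417 = 2.990×10⁻⁴ mol.
Mass: 2.990×10⁻⁴ × 28.00 = 0.008372 g = 8.37 mg.

8.37 mg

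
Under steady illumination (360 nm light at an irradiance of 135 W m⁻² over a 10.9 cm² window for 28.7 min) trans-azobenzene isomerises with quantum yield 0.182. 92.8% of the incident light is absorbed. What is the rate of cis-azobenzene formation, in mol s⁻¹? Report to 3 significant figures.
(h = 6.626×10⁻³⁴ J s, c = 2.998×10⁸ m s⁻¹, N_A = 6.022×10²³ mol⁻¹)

7.48×10⁻⁸ mol s⁻¹

Photon energy at 360 nm: hc/λ = (6.626×10⁻³⁴)(2.998×10⁸)/(360×10⁻⁹) = 5.518×10⁻¹⁹ J.
Energy delivered: (135 W m⁻²)(10.9×10⁻⁴ m²)(1722 s) = 253.4 J.
Photons incident: 253.4 / 5.518×10⁻¹⁹ = 4.592×10²⁰, i.e. 4.592×10²⁰/6.022×10²³ = 7.625×10⁻⁴ mol.
Photons absorbed: 0.928 × 7.625×10⁻⁴ = 7.076×10⁻⁴ mol.
Product formed: 0.182 × 7.076×10⁻⁴ = 1.288×10⁻⁴ mol.
Rate: 1.288×10⁻⁴ / 1722 s = 7.48×10⁻⁸ mol s⁻¹.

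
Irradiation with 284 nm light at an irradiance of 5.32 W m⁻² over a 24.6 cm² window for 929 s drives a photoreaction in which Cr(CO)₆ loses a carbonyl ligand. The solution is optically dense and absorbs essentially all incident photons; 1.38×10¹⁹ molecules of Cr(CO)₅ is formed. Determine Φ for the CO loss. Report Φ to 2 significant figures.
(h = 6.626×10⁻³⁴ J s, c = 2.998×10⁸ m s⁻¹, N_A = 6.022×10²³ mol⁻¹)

Product: 1.38×10¹⁹ / 6.022×10²³ = 2.292×10⁻⁵ mol.
Photon energy at 284 nm: hc/λ = (6.626×10⁻³⁴)(2.998×10⁸)/(284×10⁻⁹) = 6.995×10⁻¹⁹ J.
Energy delivered: (5.32 W m⁻²)(24.6×10⁻⁴ m²)(929 s) = 12.16 J.
Photons incident: 12.16 / 6.995×10⁻¹⁹ = 1.738×10¹⁹, i.e. 1.738×10¹⁹/6.022×10²³ = 2.886×10⁻⁵ mol.
Φ = 2.292×10⁻⁵ mol / 2.886×10⁻⁵ mol photons = 0.79.

Φ = 0.79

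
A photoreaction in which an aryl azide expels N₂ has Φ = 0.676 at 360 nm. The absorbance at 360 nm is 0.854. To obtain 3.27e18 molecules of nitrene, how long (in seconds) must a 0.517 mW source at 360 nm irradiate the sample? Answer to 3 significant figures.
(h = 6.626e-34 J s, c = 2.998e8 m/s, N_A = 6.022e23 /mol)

Product: 3.27e18 / 6.022e23 = 5.430e-6 mol.
Photons that must be absorbed: 5.430e-6 / 0.676 = 8.033e-6 mol.
Fraction absorbed: 1 − 10^(−0.854) = 0.8600.
Incident photons needed: 8.033e-6 / 0.8600 = 9.341e-6 mol.
Photon energy: hc/λ = 5.518e-19 J; per mole, 3.323e5 J mol⁻¹.
Energy required: 9.341e-6 × 3.323e5 = 3.104 J.
Time: 3.104 J / 0.000517 W = 6000 s.

t ≈ 6000 s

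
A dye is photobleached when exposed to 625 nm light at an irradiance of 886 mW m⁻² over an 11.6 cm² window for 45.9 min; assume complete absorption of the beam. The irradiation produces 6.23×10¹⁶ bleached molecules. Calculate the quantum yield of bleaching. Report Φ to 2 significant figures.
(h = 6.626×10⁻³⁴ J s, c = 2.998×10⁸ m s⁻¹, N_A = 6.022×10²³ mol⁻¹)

Product: 6.23×10¹⁶ / 6.022×10²³ = 1.035×10⁻⁷ mol.
Photon energy at 625 nm: hc/λ = (6.626×10⁻³⁴)(2.998×10⁸)/(625×10⁻⁹) = 3.178×10⁻¹⁹ J.
Energy delivered: (886 mW m⁻²)(11.6×10⁻⁴ m²)(2754 s) = 2.830 J.
Photons incident: 2.830 / 3.178×10⁻¹⁹ = 8.905×10¹⁸, i.e. 8.905×10¹⁸/6.022×10²³ = 1.479×10⁻⁵ mol.
Φ = 1.035×10⁻⁷ mol / 1.479×10⁻⁵ mol photons = 0.0070.

Φ = 0.0070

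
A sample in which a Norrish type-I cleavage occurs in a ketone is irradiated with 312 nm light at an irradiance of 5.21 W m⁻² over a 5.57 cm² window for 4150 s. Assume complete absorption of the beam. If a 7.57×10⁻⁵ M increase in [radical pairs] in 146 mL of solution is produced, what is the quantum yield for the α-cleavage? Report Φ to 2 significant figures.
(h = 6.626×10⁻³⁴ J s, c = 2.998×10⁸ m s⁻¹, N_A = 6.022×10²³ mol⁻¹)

Φ = 0.35

Product: (7.57×10⁻⁵ M)(0.146 L) = 1.105×10⁻⁵ mol.
Photon energy at 312 nm: hc/λ = (6.626×10⁻³⁴)(2.998×10⁸)/(312×10⁻⁹) = 6.367×10⁻¹⁹ J.
Energy delivered: (5.21 W m⁻²)(5.57×10⁻⁴ m²)(4150 s) = 12.04 J.
Photons incident: 12.04 / 6.367×10⁻¹⁹ = 1.891×10¹⁹, i.e. 1.891×10¹⁹/6.022×10²³ = 3.140×10⁻⁵ mol.
Φ = 1.105×10⁻⁵ mol / 3.140×10⁻⁵ mol photons = 0.35.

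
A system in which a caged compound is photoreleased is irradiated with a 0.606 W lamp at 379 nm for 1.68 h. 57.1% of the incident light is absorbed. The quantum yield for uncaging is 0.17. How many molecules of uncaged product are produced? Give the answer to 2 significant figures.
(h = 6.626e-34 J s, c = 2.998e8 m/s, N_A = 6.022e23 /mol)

Photon energy at 379 nm: hc/λ = (6.626e-34)(2.998e8)/(379e-9) = 5.241e-19 J.
Energy delivered: (0.606 W)(6048 s) = 3665 J.
Photons incident: 3665 / 5.241e-19 = 6.993e21, i.e. 6.993e21/6.022e23 = 0.01161 mol.
Photons absorbed: 0.571 × 0.01161 = 0.006629 mol.
Product: Φ × n_abs = 0.17 × 0.006629 = 0.001127 mol.
As a count: 0.001127 × 6.022e23 = 6.8e20.

6.8e20 molecules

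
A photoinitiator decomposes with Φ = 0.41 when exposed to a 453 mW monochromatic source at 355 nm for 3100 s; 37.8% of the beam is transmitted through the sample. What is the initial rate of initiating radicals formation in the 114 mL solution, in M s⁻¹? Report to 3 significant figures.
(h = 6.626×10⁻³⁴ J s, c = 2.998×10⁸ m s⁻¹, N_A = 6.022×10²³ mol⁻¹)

Photon energy at 355 nm: hc/λ = (6.626×10⁻³⁴)(2.998×10⁸)/(355×10⁻⁹) = 5.596×10⁻¹⁹ J.
Energy delivered: (453 mW)(3100 s) = 1404 J.
Photons incident: 1404 / 5.596×10⁻¹⁹ = 2.509×10²¹, i.e. 2.509×10²¹/6.022×10²³ = 0.004166 mol.
Fraction absorbed: 1 − 37.8/100 = 0.6220.
Photons absorbed: 0.6220 × 0.004166 = 0.002591 mol.
Product formed: 0.41 × 0.002591 = 0.001062 mol.
Rate: 0.001062 mol / (3100 s × 0.114 L) = 3.01×10⁻⁶ M s⁻¹.

3.01×10⁻⁶ M s⁻¹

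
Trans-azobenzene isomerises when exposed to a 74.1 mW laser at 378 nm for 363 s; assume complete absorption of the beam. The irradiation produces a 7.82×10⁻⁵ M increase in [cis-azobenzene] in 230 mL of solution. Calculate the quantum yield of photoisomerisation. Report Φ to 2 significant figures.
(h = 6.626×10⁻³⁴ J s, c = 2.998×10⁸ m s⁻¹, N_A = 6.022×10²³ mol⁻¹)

Φ = 0.21

Product: (7.82×10⁻⁵ M)(0.23 L) = 1.799×10⁻⁵ mol.
Photon energy at 378 nm: hc/λ = (6.626×10⁻³⁴)(2.998×10⁸)/(378×10⁻⁹) = 5.255×10⁻¹⁹ J.
Energy delivered: (74.1 mW)(363 s) = 26.90 J.
Photons incident: 26.90 / 5.255×10⁻¹⁹ = 5.119×10¹⁹, i.e. 5.119×10¹⁹/6.022×10²³ = 8.500×10⁻⁵ mol.
Φ = 1.799×10⁻⁵ mol / 8.500×10⁻⁵ mol photons = 0.21.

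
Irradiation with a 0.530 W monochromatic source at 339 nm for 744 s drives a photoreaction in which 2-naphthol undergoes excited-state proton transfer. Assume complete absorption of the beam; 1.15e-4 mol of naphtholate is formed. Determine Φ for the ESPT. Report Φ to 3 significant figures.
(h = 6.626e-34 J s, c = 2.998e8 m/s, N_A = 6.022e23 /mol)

Photon energy at 339 nm: hc/λ = (6.626e-34)(2.998e8)/(339e-9) = 5.860e-19 J.
Energy delivered: (0.530 W)(744 s) = 394.3 J.
Photons incident: 394.3 / 5.860e-19 = 6.729e20, i.e. 6.729e20/6.022e23 = 0.001117 mol.
Φ = 1.15e-4 mol / 0.001117 mol photons = 0.103.

Φ = 0.103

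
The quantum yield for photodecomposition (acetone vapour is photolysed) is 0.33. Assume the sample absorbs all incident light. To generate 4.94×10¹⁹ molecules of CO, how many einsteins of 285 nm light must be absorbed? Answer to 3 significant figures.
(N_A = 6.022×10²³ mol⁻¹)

Product: 4.94×10¹⁹ / 6.022×10²³ = 8.203×10⁻⁵ mol.
Photons that must be absorbed: 8.203×10⁻⁵ / 0.33 = 2.486×10⁻⁴ mol.

2.49×10⁻⁴ einstein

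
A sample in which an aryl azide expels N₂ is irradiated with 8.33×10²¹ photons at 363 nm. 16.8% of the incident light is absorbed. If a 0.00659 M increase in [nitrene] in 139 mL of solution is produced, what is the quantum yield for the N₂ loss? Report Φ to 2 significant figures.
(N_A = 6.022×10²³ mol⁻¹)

Φ = 0.39

Product: (0.00659 M)(0.139 L) = 9.160×10⁻⁴ mol.
Moles of photons: 8.33×10²¹ / 6.022×10²³ = 0.01383 mol.
Photons absorbed: 0.168 × 0.01383 = 0.002323 mol.
Φ = 9.160×10⁻⁴ mol / 0.002323 mol photons = 0.39.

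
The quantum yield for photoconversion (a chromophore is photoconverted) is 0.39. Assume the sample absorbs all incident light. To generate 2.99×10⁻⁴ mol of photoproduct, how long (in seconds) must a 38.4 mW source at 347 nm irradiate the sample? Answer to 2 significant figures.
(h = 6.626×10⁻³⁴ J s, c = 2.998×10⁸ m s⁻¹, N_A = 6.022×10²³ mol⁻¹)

Photons that must be absorbed: 2.99×10⁻⁴ / 0.39 = 7.667×10⁻⁴ mol.
Photon energy: hc/λ = 5.725×10⁻¹⁹ J; per mole, 3.448×10⁵ J mol⁻¹.
Energy required: 7.667×10⁻⁴ × 3.448×10⁵ = 264.4 J.
Time: 264.4 J / 0.0384 W = 6900 s.

t ≈ 6900 s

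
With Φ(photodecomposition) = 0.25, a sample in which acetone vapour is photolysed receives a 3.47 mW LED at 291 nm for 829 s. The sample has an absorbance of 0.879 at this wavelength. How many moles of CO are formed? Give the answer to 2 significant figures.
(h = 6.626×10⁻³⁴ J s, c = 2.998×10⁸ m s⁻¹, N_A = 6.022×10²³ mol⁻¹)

1.5×10⁻⁶ mol

Photon energy at 291 nm: hc/λ = (6.626×10⁻³⁴)(2.998×10⁸)/(291×10⁻⁹) = 6.826×10⁻¹⁹ J.
Energy delivered: (3.47 mW)(829 s) = 2.877 J.
Photons incident: 2.877 / 6.826×10⁻¹⁹ = 4.215×10¹⁸, i.e. 4.215×10¹⁸/6.022×10²³ = 6.999×10⁻⁶ mol.
Fraction absorbed: 1 − 10^(−0.879) = 0.8679.
Photons absorbed: 0.8679 × 6.999×10⁻⁶ = 6.074×10⁻⁶ mol.
Product: Φ × n_abs = 0.25 × 6.074×10⁻⁶ = 1.519×10⁻⁶ mol.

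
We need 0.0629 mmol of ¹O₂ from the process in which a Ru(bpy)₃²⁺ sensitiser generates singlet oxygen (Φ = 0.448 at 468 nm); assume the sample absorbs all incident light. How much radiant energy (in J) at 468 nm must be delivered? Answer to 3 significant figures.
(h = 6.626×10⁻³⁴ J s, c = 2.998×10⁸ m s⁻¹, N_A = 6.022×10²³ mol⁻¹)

Product: 0.0629 mmol = 6.29×10⁻⁵ mol.
Photons that must be absorbed: 6.29×10⁻⁵ / 0.448 = 1.404×10⁻⁴ mol.
Photon energy: hc/λ = 4.245×10⁻¹⁹ J; per mole, 2.556×10⁵ J mol⁻¹.
Energy required: 1.404×10⁻⁴ × 2.556×10⁵ = 35.9 J.

35.9 J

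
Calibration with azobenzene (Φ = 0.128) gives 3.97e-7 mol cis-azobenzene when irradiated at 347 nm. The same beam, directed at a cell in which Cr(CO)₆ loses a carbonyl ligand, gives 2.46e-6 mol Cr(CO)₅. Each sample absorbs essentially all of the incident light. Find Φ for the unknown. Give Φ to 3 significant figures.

Photons absorbed by the actinometer: 3.97e-7 / 0.128 = 3.102e-6 mol.
Φ(unknown) = 2.46e-6 / 3.102e-6 = 0.793.

Φ = 0.793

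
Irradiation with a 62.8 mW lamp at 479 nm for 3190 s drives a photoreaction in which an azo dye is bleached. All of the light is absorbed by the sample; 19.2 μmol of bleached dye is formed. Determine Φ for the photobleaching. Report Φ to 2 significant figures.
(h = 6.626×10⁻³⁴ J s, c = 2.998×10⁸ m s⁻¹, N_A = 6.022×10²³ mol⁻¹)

Product: 19.2 μmol = 1.92×10⁻⁵ mol.
Photon energy at 479 nm: hc/λ = (6.626×10⁻³⁴)(2.998×10⁸)/(479×10⁻⁹) = 4.147×10⁻¹⁹ J.
Energy delivered: (62.8 mW)(3190 s) = 200.3 J.
Photons incident: 200.3 / 4.147×10⁻¹⁹ = 4.830×10²⁰, i.e. 4.830×10²⁰/6.022×10²³ = 8.021×10⁻⁴ mol.
Φ = 1.92×10⁻⁵ mol / 8.021×10⁻⁴ mol photons = 0.024.

Φ = 0.024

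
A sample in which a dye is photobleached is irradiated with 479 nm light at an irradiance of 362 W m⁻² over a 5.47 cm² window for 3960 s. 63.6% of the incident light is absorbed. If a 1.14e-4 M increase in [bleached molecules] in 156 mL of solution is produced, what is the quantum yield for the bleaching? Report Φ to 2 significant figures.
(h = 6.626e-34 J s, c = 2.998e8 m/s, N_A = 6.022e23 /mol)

Φ = 0.0089

Product: (1.14e-4 M)(0.156 L) = 1.778e-5 mol.
Photon energy at 479 nm: hc/λ = (6.626e-34)(2.998e8)/(479e-9) = 4.147e-19 J.
Energy delivered: (362 W m⁻²)(5.47e-4 m²)(3960 s) = 784.1 J.
Photons incident: 784.1 / 4.147e-19 = 1.891e21, i.e. 1.891e21/6.022e23 = 0.003140 mol.
Photons absorbed: 0.636 × 0.003140 = 0.001997 mol.
Φ = 1.778e-5 mol / 0.001997 mol photons = 0.0089.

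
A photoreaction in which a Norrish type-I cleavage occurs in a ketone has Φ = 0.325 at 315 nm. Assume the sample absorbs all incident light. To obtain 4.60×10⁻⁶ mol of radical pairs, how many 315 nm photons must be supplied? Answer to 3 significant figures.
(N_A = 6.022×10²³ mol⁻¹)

Photons that must be absorbed: 4.60×10⁻⁶ / 0.325 = 1.415×10⁻⁵ mol.
Photon count: 1.415×10⁻⁵ × 6.022×10²³ = 8.52×10¹⁸.

8.52×10¹⁸ photons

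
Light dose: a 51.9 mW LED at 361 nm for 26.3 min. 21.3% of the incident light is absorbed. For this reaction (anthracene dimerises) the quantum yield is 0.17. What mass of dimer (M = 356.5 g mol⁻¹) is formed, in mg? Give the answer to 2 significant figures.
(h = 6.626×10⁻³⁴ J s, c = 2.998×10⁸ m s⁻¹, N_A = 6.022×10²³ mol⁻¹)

Photon energy at 361 nm: hc/λ = (6.626×10⁻³⁴)(2.998×10⁸)/(361×10⁻⁹) = 5.503×10⁻¹⁹ J.
Energy delivered: (51.9 mW)(1578 s) = 81.90 J.
Photons incident: 81.90 / 5.503×10⁻¹⁹ = 1.488×10²⁰, i.e. 1.488×10²⁰/6.022×10²³ = 2.471×10⁻⁴ mol.
Photons absorbed: 0.213 × 2.471×10⁻⁴ = 5.263×10⁻⁵ mol.
Product: Φ × n_abs = 0.17 × 5.263×10⁻⁵ = 8.947×10⁻⁶ mol.
Mass: 8.947×10⁻⁶ × 356.5 = 0.003190 g = 3.2 mg.

3.2 mg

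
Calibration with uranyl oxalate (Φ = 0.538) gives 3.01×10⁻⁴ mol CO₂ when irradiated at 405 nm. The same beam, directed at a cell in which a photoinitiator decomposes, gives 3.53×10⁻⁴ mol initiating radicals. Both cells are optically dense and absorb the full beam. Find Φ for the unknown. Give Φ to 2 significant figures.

Φ = 0.63

Photons absorbed by the actinometer: 3.01×10⁻⁴ / 0.538 = 5.595×10⁻⁴ mol.
Φ(unknown) = 3.53×10⁻⁴ / 5.595×10⁻⁴ = 0.63.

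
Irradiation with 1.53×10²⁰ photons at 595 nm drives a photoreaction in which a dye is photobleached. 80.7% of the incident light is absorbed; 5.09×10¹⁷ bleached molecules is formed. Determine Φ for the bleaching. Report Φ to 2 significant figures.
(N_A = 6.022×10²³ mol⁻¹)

Φ = 0.0041

Product: 5.09×10¹⁷ / 6.022×10²³ = 8.452×10⁻⁷ mol.
Moles of photons: 1.53×10²⁰ / 6.022×10²³ = 2.541×10⁻⁴ mol.
Photons absorbed: 0.807 × 2.541×10⁻⁴ = 2.051×10⁻⁴ mol.
Φ = 8.452×10⁻⁷ mol / 2.051×10⁻⁴ mol photons = 0.0041.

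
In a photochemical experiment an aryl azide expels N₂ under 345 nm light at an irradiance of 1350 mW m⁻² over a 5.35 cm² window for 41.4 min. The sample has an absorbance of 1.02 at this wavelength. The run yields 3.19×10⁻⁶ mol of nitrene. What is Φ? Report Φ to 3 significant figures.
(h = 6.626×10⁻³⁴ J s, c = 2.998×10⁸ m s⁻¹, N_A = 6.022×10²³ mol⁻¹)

Φ = 0.682

Photon energy at 345 nm: hc/λ = (6.626×10⁻³⁴)(2.998×10⁸)/(345×10⁻⁹) = 5.758×10⁻¹⁹ J.
Energy delivered: (1350 mW m⁻²)(5.35×10⁻⁴ m²)(2484 s) = 1.794 J.
Photons incident: 1.794 / 5.758×10⁻¹⁹ = 3.116×10¹⁸, i.e. 3.116×10¹⁸/6.022×10²³ = 5.174×10⁻⁶ mol.
Fraction absorbed: 1 − 10^(−1.02) = 0.9045.
Photons absorbed: 0.9045 × 5.174×10⁻⁶ = 4.680×10⁻⁶ mol.
Φ = 3.19×10⁻⁶ mol / 4.680×10⁻⁶ mol photons = 0.682.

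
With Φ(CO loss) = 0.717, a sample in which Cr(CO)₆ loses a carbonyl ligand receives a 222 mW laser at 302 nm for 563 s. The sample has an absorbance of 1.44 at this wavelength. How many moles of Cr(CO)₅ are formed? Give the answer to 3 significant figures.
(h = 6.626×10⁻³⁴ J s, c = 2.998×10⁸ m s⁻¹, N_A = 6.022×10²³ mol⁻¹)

Photon energy at 302 nm: hc/λ = (6.626×10⁻³⁴)(2.998×10⁸)/(302×10⁻⁹) = 6.578×10⁻¹⁹ J.
Energy delivered: (222 mW)(563 s) = 125.0 J.
Photons incident: 125.0 / 6.578×10⁻¹⁹ = 1.900×10²⁰, i.e. 1.900×10²⁰/6.022×10²³ = 3.155×10⁻⁴ mol.
Fraction absorbed: 1 − 10^(−1.44) = 0.9637.
Photons absorbed: 0.9637 × 3.155×10⁻⁴ = 3.040×10⁻⁴ mol.
Product: Φ × n_abs = 0.717 × 3.040×10⁻⁴ = 2.180×10⁻⁴ mol.

2.18×10⁻⁴ mol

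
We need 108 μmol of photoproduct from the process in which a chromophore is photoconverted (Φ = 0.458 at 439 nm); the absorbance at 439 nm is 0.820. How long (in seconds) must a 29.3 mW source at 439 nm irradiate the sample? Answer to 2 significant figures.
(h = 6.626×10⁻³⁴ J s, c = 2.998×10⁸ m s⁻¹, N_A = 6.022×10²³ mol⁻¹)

t ≈ 2600 s

Product: 108 μmol = 1.08×10⁻⁴ mol.
Photons that must be absorbed: 1.08×10⁻⁴ / 0.458 = 2.358×10⁻⁴ mol.
Fraction absorbed: 1 − 10^(−0.820) = 0.8486.
Incident photons needed: 2.358×10⁻⁴ / 0.8486 = 2.779×10⁻⁴ mol.
Photon energy: hc/λ = 4.525×10⁻¹⁹ J; per mole, 2.725×10⁵ J mol⁻¹.
Energy required: 2.779×10⁻⁴ × 2.725×10⁵ = 75.73 J.
Time: 75.73 J / 0.0293 W = 2600 s.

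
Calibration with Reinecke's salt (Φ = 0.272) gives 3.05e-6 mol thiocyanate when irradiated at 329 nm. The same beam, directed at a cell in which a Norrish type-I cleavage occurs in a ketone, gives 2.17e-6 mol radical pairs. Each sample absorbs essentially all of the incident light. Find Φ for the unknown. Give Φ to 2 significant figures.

Photons absorbed by the actinometer: 3.05e-6 / 0.272 = 1.121e-5 mol.
Φ(unknown) = 2.17e-6 / 1.121e-5 = 0.19.

Φ = 0.19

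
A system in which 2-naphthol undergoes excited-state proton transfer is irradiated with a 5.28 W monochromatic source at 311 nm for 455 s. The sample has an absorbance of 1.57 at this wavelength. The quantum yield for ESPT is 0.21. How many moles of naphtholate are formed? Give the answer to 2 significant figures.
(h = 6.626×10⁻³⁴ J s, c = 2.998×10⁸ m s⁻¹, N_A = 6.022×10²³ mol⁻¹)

0.0013 mol

Photon energy at 311 nm: hc/λ = (6.626×10⁻³⁴)(2.998×10⁸)/(311×10⁻⁹) = 6.387×10⁻¹⁹ J.
Energy delivered: (5.28 W)(455 s) = 2402 J.
Photons incident: 2402 / 6.387×10⁻¹⁹ = 3.761×10²¹, i.e. 3.761×10²¹/6.022×10²³ = 0.006245 mol.
Fraction absorbed: 1 − 10^(−1.57) = 0.9731.
Photons absorbed: 0.9731 × 0.006245 = 0.006077 mol.
Product: Φ × n_abs = 0.21 × 0.006077 = 0.001276 mol.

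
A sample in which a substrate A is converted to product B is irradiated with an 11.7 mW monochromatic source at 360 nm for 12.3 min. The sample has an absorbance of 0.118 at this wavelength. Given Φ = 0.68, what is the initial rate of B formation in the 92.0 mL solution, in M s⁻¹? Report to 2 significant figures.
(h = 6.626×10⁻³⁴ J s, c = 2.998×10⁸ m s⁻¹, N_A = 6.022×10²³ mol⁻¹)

Photon energy at 360 nm: hc/λ = (6.626×10⁻³⁴)(2.998×10⁸)/(360×10⁻⁹) = 5.518×10⁻¹⁹ J.
Energy delivered: (11.7 mW)(738 s) = 8.635 J.
Photons incident: 8.635 / 5.518×10⁻¹⁹ = 1.565×10¹⁹, i.e. 1.565×10¹⁹/6.022×10²³ = 2.599×10⁻⁵ mol.
Fraction absorbed: 1 − 10^(−0.118) = 0.2379.
Photons absorbed: 0.2379 × 2.599×10⁻⁵ = 6.183×10⁻⁶ mol.
Product formed: 0.68 × 6.183×10⁻⁶ = 4.204×10⁻⁶ mol.
Rate: 4.204×10⁻⁶ mol / (738 s × 0.092 L) = 6.2×10⁻⁸ M s⁻¹.

6.2×10⁻⁸ M s⁻¹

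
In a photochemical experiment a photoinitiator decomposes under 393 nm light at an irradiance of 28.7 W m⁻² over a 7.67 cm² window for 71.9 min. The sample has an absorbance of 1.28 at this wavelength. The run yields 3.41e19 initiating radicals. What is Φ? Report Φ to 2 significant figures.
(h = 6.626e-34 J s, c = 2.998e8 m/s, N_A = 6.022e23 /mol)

Φ = 0.19

Product: 3.41e19 / 6.022e23 = 5.663e-5 mol.
Photon energy at 393 nm: hc/λ = (6.626e-34)(2.998e8)/(393e-9) = 5.055e-19 J.
Energy delivered: (28.7 W m⁻²)(7.67e-4 m²)(4314 s) = 94.96 J.
Photons incident: 94.96 / 5.055e-19 = 1.879e20, i.e. 1.879e20/6.022e23 = 3.120e-4 mol.
Fraction absorbed: 1 − 10^(−1.28) = 0.9475.
Photons absorbed: 0.9475 × 3.120e-4 = 2.956e-4 mol.
Φ = 5.663e-5 mol / 2.956e-4 mol photons = 0.19.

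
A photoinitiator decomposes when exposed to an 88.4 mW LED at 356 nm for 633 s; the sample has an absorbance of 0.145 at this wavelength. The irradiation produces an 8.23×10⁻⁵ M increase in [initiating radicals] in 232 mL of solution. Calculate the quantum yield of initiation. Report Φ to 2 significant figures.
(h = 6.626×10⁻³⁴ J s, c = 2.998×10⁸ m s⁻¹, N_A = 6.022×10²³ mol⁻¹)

Product: (8.23×10⁻⁵ M)(0.232 L) = 1.909×10⁻⁵ mol.
Photon energy at 356 nm: hc/λ = (6.626×10⁻³⁴)(2.998×10⁸)/(356×10⁻⁹) = 5.580×10⁻¹⁹ J.
Energy delivered: (88.4 mW)(633 s) = 55.96 J.
Photons incident: 55.96 / 5.580×10⁻¹⁹ = 1.003×10²⁰, i.e. 1.003×10²⁰/6.022×10²³ = 1.666×10⁻⁴ mol.
Fraction absorbed: 1 − 10^(−0.145) = 0.2839.
Photons absorbed: 0.2839 × 1.666×10⁻⁴ = 4.730×10⁻⁵ mol.
Φ = 1.909×10⁻⁵ mol / 4.730×10⁻⁵ mol photons = 0.40.

Φ = 0.40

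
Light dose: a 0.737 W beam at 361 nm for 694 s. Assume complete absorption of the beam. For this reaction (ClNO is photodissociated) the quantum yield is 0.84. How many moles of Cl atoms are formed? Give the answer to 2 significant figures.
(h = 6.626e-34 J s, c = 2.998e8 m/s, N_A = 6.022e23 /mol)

0.0013 mol

Photon energy at 361 nm: hc/λ = (6.626e-34)(2.998e8)/(361e-9) = 5.503e-19 J.
Energy delivered: (0.737 W)(694 s) = 511.5 J.
Photons incident: 511.5 / 5.503e-19 = 9.295e20, i.e. 9.295e20/6.022e23 = 0.001544 mol.
Product: Φ × n_abs = 0.84 × 0.001544 = 0.001297 mol.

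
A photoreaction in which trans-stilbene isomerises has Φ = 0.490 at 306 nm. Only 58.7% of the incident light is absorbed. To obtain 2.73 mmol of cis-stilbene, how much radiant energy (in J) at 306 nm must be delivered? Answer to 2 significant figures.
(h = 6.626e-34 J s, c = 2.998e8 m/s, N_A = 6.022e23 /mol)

Product: 2.73 mmol = 0.00273 mol.
Photons that must be absorbed: 0.00273 / 0.490 = 0.005571 mol.
Incident photons needed: 0.005571 / 0.587 = 0.009491 mol.
Photon energy: hc/λ = 6.492e-19 J; per mole, 3.909e5 J mol⁻¹.
Energy required: 0.009491 × 3.909e5 = 3700 J.

3700 J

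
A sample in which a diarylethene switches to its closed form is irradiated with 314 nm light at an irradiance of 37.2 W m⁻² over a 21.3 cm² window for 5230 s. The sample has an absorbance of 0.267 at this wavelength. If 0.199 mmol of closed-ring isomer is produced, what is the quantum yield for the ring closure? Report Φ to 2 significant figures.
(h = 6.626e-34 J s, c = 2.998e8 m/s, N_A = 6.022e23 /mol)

Φ = 0.40

Product: 0.199 mmol = 1.99e-4 mol.
Photon energy at 314 nm: hc/λ = (6.626e-34)(2.998e8)/(314e-9) = 6.326e-19 J.
Energy delivered: (37.2 W m⁻²)(21.3e-4 m²)(5230 s) = 414.4 J.
Photons incident: 414.4 / 6.326e-19 = 6.551e20, i.e. 6.551e20/6.022e23 = 0.001088 mol.
Fraction absorbed: 1 − 10^(−0.267) = 0.4592.
Photons absorbed: 0.4592 × 0.001088 = 4.996e-4 mol.
Φ = 1.99e-4 mol / 4.996e-4 mol photons = 0.40.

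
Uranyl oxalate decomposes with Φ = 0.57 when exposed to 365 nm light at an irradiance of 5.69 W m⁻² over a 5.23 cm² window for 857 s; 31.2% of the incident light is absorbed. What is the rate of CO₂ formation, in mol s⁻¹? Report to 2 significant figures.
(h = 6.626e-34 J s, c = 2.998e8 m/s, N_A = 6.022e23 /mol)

Photon energy at 365 nm: hc/λ = (6.626e-34)(2.998e8)/(365e-9) = 5.442e-19 J.
Energy delivered: (5.69 W m⁻²)(5.23e-4 m²)(857 s) = 2.550 J.
Photons incident: 2.550 / 5.442e-19 = 4.686e18, i.e. 4.686e18/6.022e23 = 7.781e-6 mol.
Photons absorbed: 0.312 × 7.781e-6 = 2.428e-6 mol.
Product formed: 0.57 × 2.428e-6 = 1.384e-6 mol.
Rate: 1.384e-6 / 857 s = 1.6e-9 mol s⁻¹.

1.6e-9 mol s⁻¹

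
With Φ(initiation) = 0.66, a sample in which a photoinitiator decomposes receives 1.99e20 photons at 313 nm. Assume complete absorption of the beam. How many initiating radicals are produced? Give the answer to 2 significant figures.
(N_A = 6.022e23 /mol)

1.3e20 initiating radicals

Moles of photons: 1.99e20 / 6.022e23 = 3.305e-4 mol.
Product: Φ × n_abs = 0.66 × 3.305e-4 = 2.181e-4 mol.
As a count: 2.181e-4 × 6.022e23 = 1.3e20.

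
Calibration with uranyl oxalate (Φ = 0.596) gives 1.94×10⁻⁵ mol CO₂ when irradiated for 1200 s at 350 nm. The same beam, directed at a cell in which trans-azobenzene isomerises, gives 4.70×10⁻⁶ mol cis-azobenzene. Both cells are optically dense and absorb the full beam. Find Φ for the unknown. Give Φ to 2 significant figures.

Photons absorbed by the actinometer: 1.94×10⁻⁵ / 0.596 = 3.255×10⁻⁵ mol.
Φ(unknown) = 4.70×10⁻⁶ / 3.255×10⁻⁵ = 0.14.

Φ = 0.14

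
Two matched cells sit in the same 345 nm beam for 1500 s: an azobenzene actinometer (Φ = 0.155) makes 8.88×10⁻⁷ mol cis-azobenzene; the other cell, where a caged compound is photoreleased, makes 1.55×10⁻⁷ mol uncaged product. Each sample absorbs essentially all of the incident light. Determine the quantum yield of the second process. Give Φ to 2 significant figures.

Photons absorbed by the actinometer: 8.88×10⁻⁷ / 0.155 = 5.729×10⁻⁶ mol.
Φ(unknown) = 1.55×10⁻⁷ / 5.729×10⁻⁶ = 0.027.

Φ = 0.027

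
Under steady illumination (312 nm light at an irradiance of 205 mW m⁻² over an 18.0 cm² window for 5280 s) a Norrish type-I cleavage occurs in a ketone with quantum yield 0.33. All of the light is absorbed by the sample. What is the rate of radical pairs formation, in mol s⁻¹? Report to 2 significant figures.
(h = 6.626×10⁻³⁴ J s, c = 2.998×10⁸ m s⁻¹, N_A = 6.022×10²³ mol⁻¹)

3.2×10⁻¹⁰ mol s⁻¹

Photon energy at 312 nm: hc/λ = (6.626×10⁻³⁴)(2.998×10⁸)/(312×10⁻⁹) = 6.367×10⁻¹⁹ J.
Energy delivered: (205 mW m⁻²)(18.0×10⁻⁴ m²)(5280 s) = 1.948 J.
Photons incident: 1.948 / 6.367×10⁻¹⁹ = 3.060×10¹⁸, i.e. 3.060×10¹⁸/6.022×10²³ = 5.081×10⁻⁶ mol.
Product formed: 0.33 × 5.081×10⁻⁶ = 1.677×10⁻⁶ mol.
Rate: 1.677×10⁻⁶ / 5280 s = 3.2×10⁻¹⁰ mol s⁻¹.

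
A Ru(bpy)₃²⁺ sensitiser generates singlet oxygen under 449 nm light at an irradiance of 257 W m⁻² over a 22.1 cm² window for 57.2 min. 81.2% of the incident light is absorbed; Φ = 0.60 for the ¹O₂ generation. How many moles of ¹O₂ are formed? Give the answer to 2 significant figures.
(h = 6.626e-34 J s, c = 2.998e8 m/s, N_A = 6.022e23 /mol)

Photon energy at 449 nm: hc/λ = (6.626e-34)(2.998e8)/(449e-9) = 4.424e-19 J.
Energy delivered: (257 W m⁻²)(22.1e-4 m²)(3432 s) = 1949 J.
Photons incident: 1949 / 4.424e-19 = 4.406e21, i.e. 4.406e21/6.022e23 = 0.007317 mol.
Photons absorbed: 0.812 × 0.007317 = 0.005941 mol.
Product: Φ × n_abs = 0.60 × 0.005941 = 0.003565 mol.

0.0036 mol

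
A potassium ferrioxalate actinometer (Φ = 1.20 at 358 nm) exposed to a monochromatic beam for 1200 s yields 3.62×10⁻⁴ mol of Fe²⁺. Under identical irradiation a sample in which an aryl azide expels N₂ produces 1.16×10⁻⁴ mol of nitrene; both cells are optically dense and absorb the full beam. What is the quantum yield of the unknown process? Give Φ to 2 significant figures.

Photons absorbed by the actinometer: 3.62×10⁻⁴ / 1.20 = 3.017×10⁻⁴ mol.
Φ(unknown) = 1.16×10⁻⁴ / 3.017×10⁻⁴ = 0.38.

Φ = 0.38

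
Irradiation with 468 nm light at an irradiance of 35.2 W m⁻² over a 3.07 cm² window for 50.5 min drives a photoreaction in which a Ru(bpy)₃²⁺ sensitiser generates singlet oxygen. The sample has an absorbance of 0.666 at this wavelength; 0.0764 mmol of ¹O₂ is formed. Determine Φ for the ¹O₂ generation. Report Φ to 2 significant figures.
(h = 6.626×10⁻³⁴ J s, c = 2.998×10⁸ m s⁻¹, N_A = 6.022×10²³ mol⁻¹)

Φ = 0.76

Product: 0.0764 mmol = 7.64×10⁻⁵ mol.
Photon energy at 468 nm: hc/λ = (6.626×10⁻³⁴)(2.998×10⁸)/(468×10⁻⁹) = 4.245×10⁻¹⁹ J.
Energy delivered: (35.2 W m⁻²)(3.07×10⁻⁴ m²)(3030 s) = 32.74 J.
Photons incident: 32.74 / 4.245×10⁻¹⁹ = 7.713×10¹⁹, i.e. 7.713×10¹⁹/6.022×10²³ = 1.281×10⁻⁴ mol.
Fraction absorbed: 1 − 10^(−0.666) = 0.7842.
Photons absorbed: 0.7842 × 1.281×10⁻⁴ = 1.005×10⁻⁴ mol.
Φ = 7.64×10⁻⁵ mol / 1.005×10⁻⁴ mol photons = 0.76.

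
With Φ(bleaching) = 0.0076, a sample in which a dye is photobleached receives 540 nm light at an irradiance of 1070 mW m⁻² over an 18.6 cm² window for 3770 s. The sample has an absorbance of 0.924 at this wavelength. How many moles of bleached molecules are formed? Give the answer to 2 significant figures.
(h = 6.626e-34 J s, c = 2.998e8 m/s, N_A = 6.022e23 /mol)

2.3e-7 mol

Photon energy at 540 nm: hc/λ = (6.626e-34)(2.998e8)/(540e-9) = 3.679e-19 J.
Energy delivered: (1070 mW m⁻²)(18.6e-4 m²)(3770 s) = 7.503 J.
Photons incident: 7.503 / 3.679e-19 = 2.039e19, i.e. 2.039e19/6.022e23 = 3.386e-5 mol.
Fraction absorbed: 1 − 10^(−0.924) = 0.8809.
Photons absorbed: 0.8809 × 3.386e-5 = 2.983e-5 mol.
Product: Φ × n_abs = 0.0076 × 2.983e-5 = 2.267e-7 mol.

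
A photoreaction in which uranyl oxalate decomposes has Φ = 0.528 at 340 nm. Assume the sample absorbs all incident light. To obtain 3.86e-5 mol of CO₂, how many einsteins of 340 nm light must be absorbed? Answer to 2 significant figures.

7.3e-5 einstein

Photons that must be absorbed: 3.86e-5 / 0.528 = 7.311e-5 mol.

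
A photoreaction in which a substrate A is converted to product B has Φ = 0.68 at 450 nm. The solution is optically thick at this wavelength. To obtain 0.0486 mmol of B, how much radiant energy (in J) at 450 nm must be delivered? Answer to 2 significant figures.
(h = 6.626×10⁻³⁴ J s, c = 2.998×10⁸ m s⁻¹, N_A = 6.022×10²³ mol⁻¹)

Product: 0.0486 mmol = 4.86×10⁻⁵ mol.
Photons that must be absorbed: 4.86×10⁻⁵ / 0.68 = 7.147×10⁻⁵ mol.
Photon energy: hc/λ = 4.414×10⁻¹⁹ J; per mole, 2.658×10⁵ J mol⁻¹.
Energy required: 7.147×10⁻⁵ × 2.658×10⁵ = 19 J.

19 J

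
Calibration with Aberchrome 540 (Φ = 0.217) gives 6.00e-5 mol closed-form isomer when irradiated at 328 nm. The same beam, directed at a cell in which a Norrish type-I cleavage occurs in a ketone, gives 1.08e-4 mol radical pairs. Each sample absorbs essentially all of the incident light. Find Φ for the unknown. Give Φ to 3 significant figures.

Φ = 0.391

Photons absorbed by the actinometer: 6.00e-5 / 0.217 = 2.765e-4 mol.
Φ(unknown) = 1.08e-4 / 2.765e-4 = 0.391.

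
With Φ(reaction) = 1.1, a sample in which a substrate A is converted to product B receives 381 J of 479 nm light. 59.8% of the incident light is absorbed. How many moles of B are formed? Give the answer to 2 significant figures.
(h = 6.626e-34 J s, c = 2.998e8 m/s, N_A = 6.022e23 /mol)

Photon energy at 479 nm: hc/λ = (6.626e-34)(2.998e8)/(479e-9) = 4.147e-19 J.
Photons incident: 381 / 4.147e-19 = 9.187e20, i.e. 9.187e20/6.022e23 = 0.001526 mol.
Photons absorbed: 0.598 × 0.001526 = 9.125e-4 mol.
Product: Φ × n_abs = 1.1 × 9.125e-4 = 0.001004 mol.

0.0010 mol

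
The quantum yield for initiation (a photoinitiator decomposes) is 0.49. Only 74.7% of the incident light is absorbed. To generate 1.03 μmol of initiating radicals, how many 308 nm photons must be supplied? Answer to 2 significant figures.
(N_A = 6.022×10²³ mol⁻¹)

Product: 1.03 μmol = 1.03×10⁻⁶ mol.
Photons that must be absorbed: 1.03×10⁻⁶ / 0.49 = 2.102×10⁻⁶ mol.
Incident photons needed: 2.102×10⁻⁶ / 0.747 = 2.814×10⁻⁶ mol.
Photon count: 2.814×10⁻⁶ × 6.022×10²³ = 1.7×10¹⁸.

1.7×10¹⁸ photons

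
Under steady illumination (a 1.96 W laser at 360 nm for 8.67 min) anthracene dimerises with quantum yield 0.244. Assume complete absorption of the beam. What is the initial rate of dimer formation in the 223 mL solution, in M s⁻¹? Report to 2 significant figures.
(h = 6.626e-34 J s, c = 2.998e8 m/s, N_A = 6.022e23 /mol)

6.5e-6 M s⁻¹

Photon energy at 360 nm: hc/λ = (6.626e-34)(2.998e8)/(360e-9) = 5.518e-19 J.
Energy delivered: (1.96 W)(520.2 s) = 1020 J.
Photons incident: 1020 / 5.518e-19 = 1.848e21, i.e. 1.848e21/6.022e23 = 0.003069 mol.
Product formed: 0.244 × 0.003069 = 7.488e-4 mol.
Rate: 7.488e-4 mol / (520.2 s × 0.223 L) = 6.5e-6 M s⁻¹.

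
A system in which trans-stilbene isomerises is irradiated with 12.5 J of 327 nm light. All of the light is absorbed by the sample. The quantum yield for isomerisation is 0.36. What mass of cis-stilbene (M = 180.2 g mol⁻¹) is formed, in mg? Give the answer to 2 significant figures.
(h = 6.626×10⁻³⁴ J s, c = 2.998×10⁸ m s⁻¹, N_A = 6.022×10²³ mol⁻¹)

2.2 mg

Photon energy at 327 nm: hc/λ = (6.626×10⁻³⁴)(2.998×10⁸)/(327×10⁻⁹) = 6.075×10⁻¹⁹ J.
Photons incident: 12.5 / 6.075×10⁻¹⁹ = 2.058×10¹⁹, i.e. 2.058×10¹⁹/6.022×10²³ = 3.417×10⁻⁵ mol.
Product: Φ × n_abs = 0.36 × 3.417×10⁻⁵ = 1.230×10⁻⁵ mol.
Mass: 1.230×10⁻⁵ × 180.2 = 0.002216 g = 2.2 mg.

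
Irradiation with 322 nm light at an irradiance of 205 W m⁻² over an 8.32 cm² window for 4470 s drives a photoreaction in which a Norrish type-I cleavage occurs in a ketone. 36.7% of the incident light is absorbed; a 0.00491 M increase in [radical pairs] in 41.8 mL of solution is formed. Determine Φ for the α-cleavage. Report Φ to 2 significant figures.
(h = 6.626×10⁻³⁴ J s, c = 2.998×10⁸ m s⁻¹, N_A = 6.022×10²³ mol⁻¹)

Product: (0.00491 M)(0.0418 L) = 2.052×10⁻⁴ mol.
Photon energy at 322 nm: hc/λ = (6.626×10⁻³⁴)(2.998×10⁸)/(322×10⁻⁹) = 6.169×10⁻¹⁹ J.
Energy delivered: (205 W m⁻²)(8.32×10⁻⁴ m²)(4470 s) = 762.4 J.
Photons incident: 762.4 / 6.169×10⁻¹⁹ = 1.236×10²¹, i.e. 1.236×10²¹/6.022×10²³ = 0.002052 mol.
Photons absorbed: 0.367 × 0.002052 = 7.531×10⁻⁴ mol.
Φ = 2.052×10⁻⁴ mol / 7.531×10⁻⁴ mol photons = 0.27.

Φ = 0.27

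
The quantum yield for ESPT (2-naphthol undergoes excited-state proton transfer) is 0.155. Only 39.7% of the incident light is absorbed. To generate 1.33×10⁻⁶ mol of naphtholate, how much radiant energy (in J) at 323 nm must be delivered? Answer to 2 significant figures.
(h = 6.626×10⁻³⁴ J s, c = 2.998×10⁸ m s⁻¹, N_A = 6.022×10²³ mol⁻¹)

Photons that must be absorbed: 1.33×10⁻⁶ / 0.155 = 8.581×10⁻⁶ mol.
Incident photons needed: 8.581×10⁻⁶ / 0.397 = 2.161×10⁻⁵ mol.
Photon energy: hc/λ = 6.150×10⁻¹⁹ J; per mole, 3.704×10⁵ J mol⁻¹.
Energy required: 2.161×10⁻⁵ × 3.704×10⁵ = 8.0 J.

8.0 J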